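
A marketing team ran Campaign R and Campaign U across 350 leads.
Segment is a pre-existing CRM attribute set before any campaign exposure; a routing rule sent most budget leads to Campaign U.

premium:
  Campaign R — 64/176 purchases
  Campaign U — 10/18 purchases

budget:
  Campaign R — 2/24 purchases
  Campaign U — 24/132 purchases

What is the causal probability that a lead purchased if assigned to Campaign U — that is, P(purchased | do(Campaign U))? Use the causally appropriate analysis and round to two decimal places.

Nothing the campaign does changes customer segment; the imbalance is an allocation artefact. With customer segment also predicting the outcome, the pooled figure is confounded, and the within-stratum comparison is the causal one.
Standardising Campaign U to the population customer segment mix: 0.554·10/18 + 0.446·24/132 = 0.389.

0.39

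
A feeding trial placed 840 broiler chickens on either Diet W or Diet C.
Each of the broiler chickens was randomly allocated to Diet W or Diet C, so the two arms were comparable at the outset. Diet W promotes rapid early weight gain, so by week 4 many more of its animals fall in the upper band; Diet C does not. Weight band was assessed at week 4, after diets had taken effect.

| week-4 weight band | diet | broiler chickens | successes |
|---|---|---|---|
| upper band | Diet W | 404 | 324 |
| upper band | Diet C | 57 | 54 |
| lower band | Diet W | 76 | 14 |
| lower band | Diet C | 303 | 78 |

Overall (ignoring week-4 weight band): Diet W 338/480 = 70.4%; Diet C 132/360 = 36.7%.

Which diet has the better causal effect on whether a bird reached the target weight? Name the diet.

Diet C is higher inside every week-4 weight band stratum but Diet W is higher in aggregate. Whether to stratify depends on how week-4 weight band relates to the diet.
Week-4 weight band is recorded after the diet and is itself shifted by it — it sits on the causal path from diet to outcome. Conditioning on a mediator would strip out part of the effect we want; the pooled comparison gives the total causal effect.
Pooled: Diet W 70.4% vs Diet C 36.7%; Diet W is higher overall.

Diet W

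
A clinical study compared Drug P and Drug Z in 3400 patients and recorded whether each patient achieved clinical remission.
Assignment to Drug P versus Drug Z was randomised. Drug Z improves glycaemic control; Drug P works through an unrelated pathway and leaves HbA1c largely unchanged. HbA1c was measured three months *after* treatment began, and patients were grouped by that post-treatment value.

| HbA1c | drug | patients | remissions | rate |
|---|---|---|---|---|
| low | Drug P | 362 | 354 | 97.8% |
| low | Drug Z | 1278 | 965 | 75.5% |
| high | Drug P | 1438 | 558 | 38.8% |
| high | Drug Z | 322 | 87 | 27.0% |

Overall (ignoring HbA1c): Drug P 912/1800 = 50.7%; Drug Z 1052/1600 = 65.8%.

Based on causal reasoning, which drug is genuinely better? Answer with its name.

Drug Z

HbA1c lies on the pathway drug → HbA1c → outcome, so adjusting for it blocks the indirect effect. For the total causal effect of drug, use the unadjusted pooled rates.
Pooled: Drug P 50.7% vs Drug Z 65.8%; Drug Z is higher overall.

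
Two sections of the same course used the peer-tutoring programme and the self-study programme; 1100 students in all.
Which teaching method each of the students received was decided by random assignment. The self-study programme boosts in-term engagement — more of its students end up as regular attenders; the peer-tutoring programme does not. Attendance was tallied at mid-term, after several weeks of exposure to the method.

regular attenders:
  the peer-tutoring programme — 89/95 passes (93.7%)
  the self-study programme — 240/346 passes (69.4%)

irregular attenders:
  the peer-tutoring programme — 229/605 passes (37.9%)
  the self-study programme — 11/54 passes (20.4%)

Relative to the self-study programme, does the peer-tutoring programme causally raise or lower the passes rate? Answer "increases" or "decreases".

decreases

The mid-term attendance-specific comparison favours the peer-tutoring programme throughout, but the pooled figures favour the self-study programme. The question is whether to condition on mid-term attendance.
Mid-term attendance here is a post-treatment variable shaped by the teaching method; conditioning on it would introduce bias rather than remove it. The overall comparison is the causal one.
Pooled: the peer-tutoring programme 45.4% vs the self-study programme 62.7%; the self-study programme is higher overall.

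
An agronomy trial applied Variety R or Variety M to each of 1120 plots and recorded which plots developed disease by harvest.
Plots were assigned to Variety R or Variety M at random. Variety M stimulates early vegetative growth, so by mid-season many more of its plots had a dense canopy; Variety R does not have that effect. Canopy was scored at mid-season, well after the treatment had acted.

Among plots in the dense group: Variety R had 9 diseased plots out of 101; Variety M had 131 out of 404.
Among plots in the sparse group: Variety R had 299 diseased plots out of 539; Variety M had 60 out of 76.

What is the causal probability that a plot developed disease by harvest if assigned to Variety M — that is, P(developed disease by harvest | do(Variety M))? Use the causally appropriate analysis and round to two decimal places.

Within every mid-season canopy level Variety R has the lower rate, yet pooled Variety M does — Simpson's reversal.
Because the variety influences mid-season canopy, mid-season canopy is a post-treatment mediator, not a confounder. Stratifying on it would bias the estimate; the causal effect is the crude pooled difference.
So P(outcome | do(Variety M)) is just the pooled rate for Variety M: 191/480 = 0.398.

0.40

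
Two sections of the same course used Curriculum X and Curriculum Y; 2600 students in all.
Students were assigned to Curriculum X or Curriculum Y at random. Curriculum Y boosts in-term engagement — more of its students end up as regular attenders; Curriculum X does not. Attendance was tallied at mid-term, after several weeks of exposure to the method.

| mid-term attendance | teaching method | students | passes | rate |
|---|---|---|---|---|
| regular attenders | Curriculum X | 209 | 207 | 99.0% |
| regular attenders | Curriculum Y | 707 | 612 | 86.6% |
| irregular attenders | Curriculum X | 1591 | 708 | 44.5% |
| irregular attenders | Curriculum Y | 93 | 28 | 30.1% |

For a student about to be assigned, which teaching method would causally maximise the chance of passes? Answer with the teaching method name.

Within every mid-term attendance level Curriculum X has the higher rate, yet pooled Curriculum Y does — Simpson's reversal.
Stratifying would compare teaching methods among students the teaching methods themselves sorted into mid-term attendance groups — a form of selection on an intermediate. The unconditioned pooled rates give the total causal effect.
Pooled: Curriculum X 50.8% vs Curriculum Y 80.0%; Curriculum Y is higher overall.

Curriculum Y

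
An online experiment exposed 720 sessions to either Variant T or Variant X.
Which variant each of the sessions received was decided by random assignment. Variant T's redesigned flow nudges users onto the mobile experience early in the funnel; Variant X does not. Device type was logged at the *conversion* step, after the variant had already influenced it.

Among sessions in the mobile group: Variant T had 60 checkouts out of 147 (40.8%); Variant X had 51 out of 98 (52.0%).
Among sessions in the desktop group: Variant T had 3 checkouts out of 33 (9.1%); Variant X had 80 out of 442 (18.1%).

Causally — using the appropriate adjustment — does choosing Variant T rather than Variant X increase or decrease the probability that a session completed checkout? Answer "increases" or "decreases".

Device type here is a post-treatment variable shaped by the variant; conditioning on it would introduce bias rather than remove it. The overall comparison is the causal one.
Pooled: Variant T 35.0% vs Variant X 24.3%; Variant T is higher overall.

increases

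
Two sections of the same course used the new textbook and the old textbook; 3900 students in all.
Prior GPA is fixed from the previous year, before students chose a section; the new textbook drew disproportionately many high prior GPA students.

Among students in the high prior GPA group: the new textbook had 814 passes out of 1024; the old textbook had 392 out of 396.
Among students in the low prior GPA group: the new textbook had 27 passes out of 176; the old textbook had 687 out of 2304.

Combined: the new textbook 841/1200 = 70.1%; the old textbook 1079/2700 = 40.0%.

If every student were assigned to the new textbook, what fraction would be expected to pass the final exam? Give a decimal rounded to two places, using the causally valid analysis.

0.39

Prior GPA band satisfies the back-door criterion: it is not a descendant of the teaching method, and it blocks the spurious path from teaching method to outcome. Adjusting for it (i.e., using the within-prior GPA band rates) gives the causal effect.
Standardising the new textbook to the population prior GPA band mix: 0.364·814/1024 + 0.636·27/176 = 0.387.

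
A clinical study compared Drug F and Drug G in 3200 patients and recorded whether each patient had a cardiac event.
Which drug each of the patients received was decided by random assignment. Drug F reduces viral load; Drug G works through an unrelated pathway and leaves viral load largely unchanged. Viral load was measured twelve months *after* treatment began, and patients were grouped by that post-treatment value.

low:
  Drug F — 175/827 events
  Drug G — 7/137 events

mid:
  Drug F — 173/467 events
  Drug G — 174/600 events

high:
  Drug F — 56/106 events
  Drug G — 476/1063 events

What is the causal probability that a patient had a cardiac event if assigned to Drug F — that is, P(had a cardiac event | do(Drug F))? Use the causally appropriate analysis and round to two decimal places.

Viral load is downstream of the drug. One should not condition on a consequence of treatment, so the overall rates are the right comparison.
So P(outcome | do(Drug F)) is just the pooled rate for Drug F: 404/1400 = 0.289.

0.29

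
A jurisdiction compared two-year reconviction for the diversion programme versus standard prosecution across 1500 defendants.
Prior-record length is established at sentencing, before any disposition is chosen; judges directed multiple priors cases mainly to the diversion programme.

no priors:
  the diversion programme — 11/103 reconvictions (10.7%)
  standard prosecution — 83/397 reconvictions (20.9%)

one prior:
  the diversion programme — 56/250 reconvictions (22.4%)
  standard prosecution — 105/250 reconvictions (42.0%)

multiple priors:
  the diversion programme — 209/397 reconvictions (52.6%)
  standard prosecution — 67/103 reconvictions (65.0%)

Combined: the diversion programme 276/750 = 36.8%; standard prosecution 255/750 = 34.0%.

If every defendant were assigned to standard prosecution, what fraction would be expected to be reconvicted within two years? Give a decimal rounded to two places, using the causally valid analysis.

0.43

Prior-record length differs across dispositions for reasons unrelated to any effect of the disposition itself, and it separately predicts the outcome — a classic confounder. We must compare within prior-record length levels.
Standardising standard prosecution to the population prior-record length mix: 0.333·83/397 + 0.333·105/250 + 0.333·67/103 = 0.427.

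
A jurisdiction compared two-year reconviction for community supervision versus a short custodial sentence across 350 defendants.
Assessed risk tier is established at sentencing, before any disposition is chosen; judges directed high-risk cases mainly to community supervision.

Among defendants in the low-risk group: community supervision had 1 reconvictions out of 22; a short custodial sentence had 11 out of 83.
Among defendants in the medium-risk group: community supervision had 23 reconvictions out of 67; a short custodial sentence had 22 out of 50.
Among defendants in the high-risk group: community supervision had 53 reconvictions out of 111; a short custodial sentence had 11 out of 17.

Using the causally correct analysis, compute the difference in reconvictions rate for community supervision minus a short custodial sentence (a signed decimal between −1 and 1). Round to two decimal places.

Assessed risk tier is set before the disposition has any effect — it is not caused by the disposition — and it independently drives the outcome. That makes it a confounder, so the causal comparison is within assessed risk tier levels.
Adjusting over the population distribution of assessed risk tier: 0.300·(0.045−0.133) + 0.334·(0.343−0.440) + 0.366·(0.477−0.647) = -0.120.

-0.12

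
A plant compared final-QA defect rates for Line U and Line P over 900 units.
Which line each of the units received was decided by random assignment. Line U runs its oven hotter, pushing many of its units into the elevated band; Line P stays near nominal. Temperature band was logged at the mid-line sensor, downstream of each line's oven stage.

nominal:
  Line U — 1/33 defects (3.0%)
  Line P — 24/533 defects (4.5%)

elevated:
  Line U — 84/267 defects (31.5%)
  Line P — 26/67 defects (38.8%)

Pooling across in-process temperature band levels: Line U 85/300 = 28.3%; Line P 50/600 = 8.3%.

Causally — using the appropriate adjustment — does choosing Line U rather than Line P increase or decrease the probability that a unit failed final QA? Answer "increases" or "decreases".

Stratifying would compare lines among units the lines themselves sorted into in-process temperature band groups — a form of selection on an intermediate. The unconditioned pooled rates give the total causal effect.
Pooled: Line U 28.3% vs Line P 8.3%; Line P is lower overall.

increases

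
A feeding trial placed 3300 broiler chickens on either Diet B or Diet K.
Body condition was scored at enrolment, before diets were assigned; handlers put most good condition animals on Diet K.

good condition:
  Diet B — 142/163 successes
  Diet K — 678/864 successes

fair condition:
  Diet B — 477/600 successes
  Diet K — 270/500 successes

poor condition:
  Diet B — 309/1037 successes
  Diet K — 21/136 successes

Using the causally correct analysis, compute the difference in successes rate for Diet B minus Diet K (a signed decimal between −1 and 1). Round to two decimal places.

+0.16

Since starting body condition is a pre-existing factor (not a product of the diet) and it affects the outcome on its own, it is a confounder. The stratified rates, not the pooled rate, identify the causal effect.
Adjusting over the population distribution of starting body condition: 0.311·(0.871−0.785) + 0.333·(0.795−0.540) + 0.355·(0.298−0.154) = +0.163.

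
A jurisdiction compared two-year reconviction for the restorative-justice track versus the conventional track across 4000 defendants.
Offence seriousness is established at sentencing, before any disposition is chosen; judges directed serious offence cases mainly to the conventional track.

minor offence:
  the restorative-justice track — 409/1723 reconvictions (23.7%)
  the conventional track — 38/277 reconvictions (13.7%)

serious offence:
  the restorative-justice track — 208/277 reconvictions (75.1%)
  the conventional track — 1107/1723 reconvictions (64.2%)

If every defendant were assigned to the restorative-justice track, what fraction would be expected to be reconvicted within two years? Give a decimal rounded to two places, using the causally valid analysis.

Offence seriousness differs across dispositions for reasons unrelated to any effect of the disposition itself, and it separately predicts the outcome — a classic confounder. We must compare within offence seriousness levels.
Standardising the restorative-justice track to the population offence seriousness mix: 0.500·409/1723 + 0.500·208/277 = 0.494.

0.49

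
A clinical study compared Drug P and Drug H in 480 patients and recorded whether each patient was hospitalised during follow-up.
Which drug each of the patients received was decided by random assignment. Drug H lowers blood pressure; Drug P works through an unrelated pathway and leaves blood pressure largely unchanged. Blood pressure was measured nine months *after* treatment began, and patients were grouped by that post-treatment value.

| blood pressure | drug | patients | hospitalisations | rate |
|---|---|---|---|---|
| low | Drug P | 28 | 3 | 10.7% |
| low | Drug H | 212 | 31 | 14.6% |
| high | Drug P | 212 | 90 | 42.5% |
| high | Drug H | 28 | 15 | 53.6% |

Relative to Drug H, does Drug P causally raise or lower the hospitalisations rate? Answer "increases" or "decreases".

increases

The stratified and pooled comparisons disagree (Drug P wins within each blood pressure; Drug H wins overall), so the answer turns on the causal role of blood pressure.
Blood pressure here is a post-treatment variable shaped by the drug; conditioning on it would introduce bias rather than remove it. The overall comparison is the causal one.
Pooled: Drug P 38.8% vs Drug H 19.2%; Drug H is lower overall.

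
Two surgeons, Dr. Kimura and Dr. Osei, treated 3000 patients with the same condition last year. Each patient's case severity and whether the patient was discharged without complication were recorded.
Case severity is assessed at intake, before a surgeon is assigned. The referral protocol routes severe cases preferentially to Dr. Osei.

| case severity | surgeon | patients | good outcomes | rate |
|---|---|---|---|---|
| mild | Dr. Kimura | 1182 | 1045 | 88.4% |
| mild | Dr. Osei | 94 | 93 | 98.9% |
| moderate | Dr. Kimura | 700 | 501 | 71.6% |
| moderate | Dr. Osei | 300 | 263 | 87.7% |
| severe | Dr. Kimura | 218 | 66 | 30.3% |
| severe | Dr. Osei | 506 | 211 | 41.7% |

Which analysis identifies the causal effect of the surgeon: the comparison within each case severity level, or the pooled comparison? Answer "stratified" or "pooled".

Within every case severity level Dr. Osei has the higher rate, yet pooled Dr. Kimura does — Simpson's reversal.
Case severity satisfies the back-door criterion: it is not a descendant of the surgeon, and it blocks the spurious path from surgeon to outcome. Adjusting for it (i.e., using the within-case severity rates) gives the causal effect.
Within each level — mild: 88.4% vs 98.9%; moderate: 71.6% vs 87.7%; severe: 30.3% vs 41.7% — Dr. Osei is higher every time.

stratified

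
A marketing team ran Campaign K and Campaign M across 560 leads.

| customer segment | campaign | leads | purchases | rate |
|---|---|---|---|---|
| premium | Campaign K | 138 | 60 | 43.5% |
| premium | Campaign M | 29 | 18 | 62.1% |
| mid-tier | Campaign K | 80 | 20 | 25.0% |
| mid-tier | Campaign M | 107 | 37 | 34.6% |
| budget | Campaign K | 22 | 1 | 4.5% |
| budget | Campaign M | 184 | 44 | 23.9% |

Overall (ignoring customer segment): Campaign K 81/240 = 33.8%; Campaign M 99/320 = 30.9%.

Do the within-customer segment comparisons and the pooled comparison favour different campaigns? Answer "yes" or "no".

yes

Within each customer segment level (premium 43.5% vs 62.1%; mid-tier 25.0% vs 34.6%; budget 4.5% vs 23.9%), Campaign M has the higher rate every time. Pooled: 33.8% vs 30.9% — Campaign K has the higher rate overall. The two comparisons disagree.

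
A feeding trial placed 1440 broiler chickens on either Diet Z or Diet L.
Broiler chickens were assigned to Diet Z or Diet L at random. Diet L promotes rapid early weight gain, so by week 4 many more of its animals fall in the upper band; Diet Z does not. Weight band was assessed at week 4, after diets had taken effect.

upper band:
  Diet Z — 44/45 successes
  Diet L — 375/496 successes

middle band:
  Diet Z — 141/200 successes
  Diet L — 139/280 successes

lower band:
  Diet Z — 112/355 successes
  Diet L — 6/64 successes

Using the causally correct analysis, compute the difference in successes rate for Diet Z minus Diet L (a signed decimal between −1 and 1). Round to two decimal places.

-0.12

The stratified and pooled comparisons disagree (Diet Z wins within each week-4 weight band; Diet L wins overall), so the answer turns on the causal role of week-4 weight band.
Week-4 weight band here is a post-treatment variable shaped by the diet; conditioning on it would introduce bias rather than remove it. The overall comparison is the causal one.
The causal difference is the pooled difference: 0.495 − 0.619 = -0.124.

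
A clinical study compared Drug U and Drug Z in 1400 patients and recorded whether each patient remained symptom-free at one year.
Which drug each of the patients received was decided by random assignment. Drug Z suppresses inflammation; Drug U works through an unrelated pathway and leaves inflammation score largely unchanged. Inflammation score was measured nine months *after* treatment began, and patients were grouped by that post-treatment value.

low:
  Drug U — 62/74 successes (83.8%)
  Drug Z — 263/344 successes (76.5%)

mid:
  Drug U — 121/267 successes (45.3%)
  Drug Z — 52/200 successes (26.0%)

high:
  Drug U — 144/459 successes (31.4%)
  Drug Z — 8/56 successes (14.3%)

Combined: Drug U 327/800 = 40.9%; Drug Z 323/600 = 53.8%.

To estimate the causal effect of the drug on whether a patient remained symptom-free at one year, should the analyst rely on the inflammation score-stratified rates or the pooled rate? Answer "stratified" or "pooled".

pooled

The stratified and pooled comparisons disagree (Drug U wins within each inflammation score; Drug Z wins overall), so the answer turns on the causal role of inflammation score.
The distribution of inflammation score is itself part of what the drug does — it is an intermediate outcome. Holding it fixed would remove that part of the effect; the total effect is the pooled difference.
Pooled: Drug U 40.9% vs Drug Z 53.8%; Drug Z is higher overall.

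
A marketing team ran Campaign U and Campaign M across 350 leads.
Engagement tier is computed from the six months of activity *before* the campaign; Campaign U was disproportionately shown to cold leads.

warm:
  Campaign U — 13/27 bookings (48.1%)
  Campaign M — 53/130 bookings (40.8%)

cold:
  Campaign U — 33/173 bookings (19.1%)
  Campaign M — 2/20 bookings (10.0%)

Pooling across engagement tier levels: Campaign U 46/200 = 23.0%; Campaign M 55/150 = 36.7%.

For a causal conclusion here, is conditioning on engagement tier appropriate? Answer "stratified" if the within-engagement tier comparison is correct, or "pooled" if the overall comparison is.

stratified

Within every engagement tier level Campaign U has the higher rate, yet pooled Campaign M does — Simpson's reversal.
Nothing the campaign does changes engagement tier; the imbalance is an allocation artefact. With engagement tier also predicting the outcome, the pooled figure is confounded, and the within-stratum comparison is the causal one.
Within each level — warm: 48.1% vs 40.8%; cold: 19.1% vs 10.0% — Campaign U is higher every time.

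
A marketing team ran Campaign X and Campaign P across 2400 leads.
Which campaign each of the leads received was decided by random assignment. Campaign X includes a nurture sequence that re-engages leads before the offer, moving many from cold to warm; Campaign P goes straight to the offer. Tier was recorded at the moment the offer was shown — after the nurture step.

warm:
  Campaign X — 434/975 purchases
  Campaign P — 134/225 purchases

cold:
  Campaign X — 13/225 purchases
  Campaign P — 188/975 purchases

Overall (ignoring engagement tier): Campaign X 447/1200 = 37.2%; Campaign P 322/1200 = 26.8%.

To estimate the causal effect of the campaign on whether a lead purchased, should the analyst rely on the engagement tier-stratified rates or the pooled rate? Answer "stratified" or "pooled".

The stratified and pooled comparisons disagree (Campaign P wins within each engagement tier; Campaign X wins overall), so the answer turns on the causal role of engagement tier.
Engagement tier lies on the pathway campaign → engagement tier → outcome, so adjusting for it blocks the indirect effect. For the total causal effect of campaign, use the unadjusted pooled rates.
Pooled: Campaign X 37.2% vs Campaign P 26.8%; Campaign X is higher overall.

pooled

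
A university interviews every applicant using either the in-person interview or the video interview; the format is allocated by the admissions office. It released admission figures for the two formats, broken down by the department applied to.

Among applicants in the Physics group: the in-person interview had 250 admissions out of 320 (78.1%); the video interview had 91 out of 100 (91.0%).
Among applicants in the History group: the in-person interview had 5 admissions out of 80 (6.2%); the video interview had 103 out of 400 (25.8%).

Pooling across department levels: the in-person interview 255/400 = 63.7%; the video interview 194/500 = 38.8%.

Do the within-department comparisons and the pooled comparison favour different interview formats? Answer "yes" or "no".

yes

Within each department level (Physics 78.1% vs 91.0%; History 6.2% vs 25.8%), the video interview has the higher rate every time. Pooled: 63.7% vs 38.8% — the in-person interview has the higher rate overall. The two comparisons disagree.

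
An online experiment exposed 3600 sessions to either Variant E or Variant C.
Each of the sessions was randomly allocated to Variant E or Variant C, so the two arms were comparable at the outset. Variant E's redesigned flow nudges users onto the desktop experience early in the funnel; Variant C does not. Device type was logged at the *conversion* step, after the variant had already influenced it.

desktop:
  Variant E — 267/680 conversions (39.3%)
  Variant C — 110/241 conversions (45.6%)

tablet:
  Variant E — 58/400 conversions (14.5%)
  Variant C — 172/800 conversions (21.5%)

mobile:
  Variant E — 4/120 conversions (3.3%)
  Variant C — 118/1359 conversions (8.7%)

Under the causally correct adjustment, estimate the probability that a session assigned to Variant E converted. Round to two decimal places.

0.27

Variant C is higher inside every device type stratum but Variant E is higher in aggregate. Whether to stratify depends on how device type relates to the variant.
Device type here is a post-treatment variable shaped by the variant; conditioning on it would introduce bias rather than remove it. The overall comparison is the causal one.
So P(outcome | do(Variant E)) is just the pooled rate for Variant E: 329/1200 = 0.274.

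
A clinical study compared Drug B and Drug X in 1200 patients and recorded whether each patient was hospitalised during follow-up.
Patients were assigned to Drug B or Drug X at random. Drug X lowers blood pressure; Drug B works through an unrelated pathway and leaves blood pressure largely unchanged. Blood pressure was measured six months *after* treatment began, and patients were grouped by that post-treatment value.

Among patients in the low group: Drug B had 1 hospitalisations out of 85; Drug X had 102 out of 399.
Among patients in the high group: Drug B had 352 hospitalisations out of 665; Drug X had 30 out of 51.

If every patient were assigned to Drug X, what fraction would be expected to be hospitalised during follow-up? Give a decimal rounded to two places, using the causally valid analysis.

0.29

Blood pressure here is a post-treatment variable shaped by the drug; conditioning on it would introduce bias rather than remove it. The overall comparison is the causal one.
So P(outcome | do(Drug X)) is just the pooled rate for Drug X: 132/450 = 0.293.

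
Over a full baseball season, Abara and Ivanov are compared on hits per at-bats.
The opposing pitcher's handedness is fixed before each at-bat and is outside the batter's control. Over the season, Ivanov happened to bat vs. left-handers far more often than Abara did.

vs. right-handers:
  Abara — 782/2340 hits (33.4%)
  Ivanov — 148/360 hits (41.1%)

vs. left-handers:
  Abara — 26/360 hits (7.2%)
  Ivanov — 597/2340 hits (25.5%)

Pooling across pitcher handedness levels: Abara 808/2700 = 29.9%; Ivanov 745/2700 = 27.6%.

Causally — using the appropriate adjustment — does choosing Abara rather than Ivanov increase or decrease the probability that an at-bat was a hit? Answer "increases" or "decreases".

Pitcher handedness differs across players for reasons unrelated to any effect of the player itself, and it separately predicts the outcome — a classic confounder. We must compare within pitcher handedness levels.
Within each level — vs. right-handers: 33.4% vs 41.1%; vs. left-handers: 7.2% vs 25.5% — Ivanov is higher every time.

decreases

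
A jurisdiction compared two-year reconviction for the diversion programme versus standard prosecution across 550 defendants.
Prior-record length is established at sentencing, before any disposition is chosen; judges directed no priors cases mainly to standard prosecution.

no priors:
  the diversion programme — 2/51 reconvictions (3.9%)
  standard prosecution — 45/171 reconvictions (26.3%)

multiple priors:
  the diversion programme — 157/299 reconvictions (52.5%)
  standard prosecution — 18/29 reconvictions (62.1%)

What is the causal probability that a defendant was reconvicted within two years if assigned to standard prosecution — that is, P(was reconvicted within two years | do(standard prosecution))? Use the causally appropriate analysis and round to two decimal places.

0.48

The imbalance in prior-record length arose from how defendants were allocated, not from anything the disposition did; and prior-record length independently affects the outcome. The pooled gap is confounded — condition on prior-record length.
Standardising standard prosecution to the population prior-record length mix: 0.404·45/171 + 0.596·18/29 = 0.476.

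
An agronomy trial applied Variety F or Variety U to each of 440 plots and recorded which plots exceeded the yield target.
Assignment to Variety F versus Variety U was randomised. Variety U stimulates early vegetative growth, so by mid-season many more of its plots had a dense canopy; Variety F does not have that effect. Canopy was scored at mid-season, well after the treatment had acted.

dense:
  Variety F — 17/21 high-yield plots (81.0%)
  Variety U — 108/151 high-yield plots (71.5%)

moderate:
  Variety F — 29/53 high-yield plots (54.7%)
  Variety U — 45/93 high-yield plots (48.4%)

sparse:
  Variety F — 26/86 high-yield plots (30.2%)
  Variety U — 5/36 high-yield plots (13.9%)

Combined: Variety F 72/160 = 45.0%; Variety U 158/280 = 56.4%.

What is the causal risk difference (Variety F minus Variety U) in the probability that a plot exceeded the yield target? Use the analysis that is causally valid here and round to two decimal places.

-0.11

Because the variety influences mid-season canopy, mid-season canopy is a post-treatment mediator, not a confounder. Stratifying on it would bias the estimate; the causal effect is the crude pooled difference.
The causal difference is the pooled difference: 0.450 − 0.564 = -0.114.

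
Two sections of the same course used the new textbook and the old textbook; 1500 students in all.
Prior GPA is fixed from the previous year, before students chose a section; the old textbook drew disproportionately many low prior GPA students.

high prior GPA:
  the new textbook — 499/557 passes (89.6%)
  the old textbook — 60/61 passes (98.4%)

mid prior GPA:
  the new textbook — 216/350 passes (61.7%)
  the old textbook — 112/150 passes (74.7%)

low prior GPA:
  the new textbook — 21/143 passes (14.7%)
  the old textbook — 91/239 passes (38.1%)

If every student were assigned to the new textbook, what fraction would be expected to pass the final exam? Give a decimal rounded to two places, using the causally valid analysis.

0.61

The prior GPA band-specific comparison favours the old textbook throughout, but the pooled figures favour the new textbook. The question is whether to condition on prior GPA band.
The imbalance in prior GPA band arose from how students were allocated, not from anything the teaching method did; and prior GPA band independently affects the outcome. The pooled gap is confounded — condition on prior GPA band.
Standardising the new textbook to the population prior GPA band mix: 0.412·499/557 + 0.333·216/350 + 0.255·21/143 = 0.612.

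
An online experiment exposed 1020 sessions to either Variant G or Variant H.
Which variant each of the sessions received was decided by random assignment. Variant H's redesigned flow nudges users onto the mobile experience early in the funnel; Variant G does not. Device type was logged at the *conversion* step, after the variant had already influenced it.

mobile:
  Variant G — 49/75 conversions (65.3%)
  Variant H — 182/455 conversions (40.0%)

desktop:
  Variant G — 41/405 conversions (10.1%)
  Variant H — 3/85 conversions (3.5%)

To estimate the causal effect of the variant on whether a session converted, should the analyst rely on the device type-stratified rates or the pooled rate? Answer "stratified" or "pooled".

pooled

Within every device type level Variant G has the higher rate, yet pooled Variant H does — Simpson's reversal.
Stratifying would compare variants among sessions the variants themselves sorted into device type groups — a form of selection on an intermediate. The unconditioned pooled rates give the total causal effect.
Pooled: Variant G 18.8% vs Variant H 34.3%; Variant H is higher overall.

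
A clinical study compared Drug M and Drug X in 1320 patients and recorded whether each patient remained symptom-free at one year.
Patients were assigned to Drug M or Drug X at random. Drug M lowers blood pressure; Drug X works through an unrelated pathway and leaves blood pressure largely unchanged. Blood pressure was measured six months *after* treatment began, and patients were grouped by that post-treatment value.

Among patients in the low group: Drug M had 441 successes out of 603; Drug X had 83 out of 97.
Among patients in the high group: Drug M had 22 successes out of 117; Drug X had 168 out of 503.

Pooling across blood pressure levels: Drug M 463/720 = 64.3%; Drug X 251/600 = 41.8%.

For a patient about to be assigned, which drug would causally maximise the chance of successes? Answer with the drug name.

Blood pressure lies on the pathway drug → blood pressure → outcome, so adjusting for it blocks the indirect effect. For the total causal effect of drug, use the unadjusted pooled rates.
Pooled: Drug M 64.3% vs Drug X 41.8%; Drug M is higher overall.

Drug M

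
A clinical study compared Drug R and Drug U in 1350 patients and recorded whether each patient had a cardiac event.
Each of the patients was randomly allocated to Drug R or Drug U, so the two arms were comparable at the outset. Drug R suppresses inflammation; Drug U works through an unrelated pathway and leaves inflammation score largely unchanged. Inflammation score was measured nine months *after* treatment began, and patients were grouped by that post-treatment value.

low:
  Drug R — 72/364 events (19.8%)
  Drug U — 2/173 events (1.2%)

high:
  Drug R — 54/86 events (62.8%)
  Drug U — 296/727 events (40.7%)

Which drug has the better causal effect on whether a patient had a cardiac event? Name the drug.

Drug R

The inflammation score-specific comparison favours Drug U throughout, but the pooled figures favour Drug R. The question is whether to condition on inflammation score.
Because the drug influences inflammation score, inflammation score is a post-treatment mediator, not a confounder. Stratifying on it would bias the estimate; the causal effect is the crude pooled difference.
Pooled: Drug R 28.0% vs Drug U 33.1%; Drug R is lower overall.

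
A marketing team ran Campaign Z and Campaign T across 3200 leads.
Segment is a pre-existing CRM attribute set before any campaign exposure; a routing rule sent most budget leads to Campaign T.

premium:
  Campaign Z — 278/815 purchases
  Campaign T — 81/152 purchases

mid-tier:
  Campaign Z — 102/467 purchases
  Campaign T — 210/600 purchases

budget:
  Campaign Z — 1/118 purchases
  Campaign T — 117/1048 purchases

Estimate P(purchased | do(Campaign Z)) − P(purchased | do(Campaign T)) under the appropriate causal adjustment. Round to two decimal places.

-0.14

Since customer segment is a pre-existing factor (not a product of the campaign) and it affects the outcome on its own, it is a confounder. The stratified rates, not the pooled rate, identify the causal effect.
Adjusting over the population distribution of customer segment: 0.302·(0.341−0.533) + 0.333·(0.218−0.350) + 0.364·(0.008−0.112) = -0.139.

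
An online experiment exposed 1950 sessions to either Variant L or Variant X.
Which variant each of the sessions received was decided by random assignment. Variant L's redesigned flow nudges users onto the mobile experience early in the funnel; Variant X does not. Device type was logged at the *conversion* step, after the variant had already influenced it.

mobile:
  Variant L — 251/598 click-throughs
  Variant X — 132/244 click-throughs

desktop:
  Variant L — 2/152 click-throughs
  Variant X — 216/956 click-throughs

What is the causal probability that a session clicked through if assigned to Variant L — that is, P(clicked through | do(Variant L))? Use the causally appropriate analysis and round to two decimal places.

Device type is downstream of the variant. One should not condition on a consequence of treatment, so the overall rates are the right comparison.
So P(outcome | do(Variant L)) is just the pooled rate for Variant L: 253/750 = 0.337.

0.34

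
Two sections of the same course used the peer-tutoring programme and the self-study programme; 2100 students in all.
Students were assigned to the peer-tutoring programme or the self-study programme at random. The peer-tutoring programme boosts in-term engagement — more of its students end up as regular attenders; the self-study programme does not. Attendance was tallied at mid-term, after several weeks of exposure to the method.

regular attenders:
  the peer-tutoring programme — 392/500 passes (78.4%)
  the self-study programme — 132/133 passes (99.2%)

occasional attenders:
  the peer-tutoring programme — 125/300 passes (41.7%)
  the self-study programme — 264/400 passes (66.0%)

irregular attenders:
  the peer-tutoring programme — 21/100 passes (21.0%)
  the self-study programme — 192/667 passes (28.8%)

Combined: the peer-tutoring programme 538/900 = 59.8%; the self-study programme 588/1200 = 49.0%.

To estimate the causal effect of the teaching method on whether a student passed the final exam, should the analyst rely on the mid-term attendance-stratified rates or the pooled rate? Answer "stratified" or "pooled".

pooled

Mid-term attendance is downstream of the teaching method. One should not condition on a consequence of treatment, so the overall rates are the right comparison.
Pooled: the peer-tutoring programme 59.8% vs the self-study programme 49.0%; the peer-tutoring programme is higher overall.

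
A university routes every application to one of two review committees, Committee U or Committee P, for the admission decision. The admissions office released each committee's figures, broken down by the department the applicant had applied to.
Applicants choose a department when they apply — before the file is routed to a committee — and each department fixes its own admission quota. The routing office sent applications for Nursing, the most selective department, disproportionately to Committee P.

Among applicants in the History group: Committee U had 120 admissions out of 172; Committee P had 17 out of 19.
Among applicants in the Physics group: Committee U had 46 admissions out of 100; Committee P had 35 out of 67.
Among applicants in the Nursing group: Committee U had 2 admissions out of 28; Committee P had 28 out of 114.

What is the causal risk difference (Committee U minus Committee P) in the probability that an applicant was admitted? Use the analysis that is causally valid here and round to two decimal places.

Department is set before the review committee has any effect — it is not caused by the review committee — and it independently drives the outcome. That makes it a confounder, so the causal comparison is within department levels.
Adjusting over the population distribution of department: 0.382·(0.698−0.895) + 0.334·(0.460−0.522) + 0.284·(0.071−0.246) = -0.146.

-0.15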